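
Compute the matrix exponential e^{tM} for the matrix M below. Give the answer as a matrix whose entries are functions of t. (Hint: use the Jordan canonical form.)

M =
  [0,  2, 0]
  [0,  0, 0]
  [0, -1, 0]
e^{tM} =
  [1, 2*t, 0]
  [0, 1, 0]
  [0, -t, 1]

Strategy: write M = P · J · P⁻¹ where J is a Jordan canonical form, so e^{tM} = P · e^{tJ} · P⁻¹, and e^{tJ} can be computed block-by-block.

M has Jordan form
J =
  [0, 1, 0]
  [0, 0, 0]
  [0, 0, 0]
(up to reordering of blocks).

Per-block formulas:
  For a 2×2 Jordan block J_2(0): exp(t · J_2(0)) = e^(0t)·(I + t·N), where N is the 2×2 nilpotent shift.
  For a 1×1 block at λ = 0: exp(t · [0]) = [e^(0t)].

After assembling e^{tJ} and conjugating by P, we get:

e^{tM} =
  [1, 2*t, 0]
  [0, 1, 0]
  [0, -t, 1]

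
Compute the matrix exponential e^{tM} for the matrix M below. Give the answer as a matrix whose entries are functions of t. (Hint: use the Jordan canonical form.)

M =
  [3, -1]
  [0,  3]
e^{tM} =
  [exp(3*t), -t*exp(3*t)]
  [0, exp(3*t)]

Strategy: write M = P · J · P⁻¹ where J is a Jordan canonical form, so e^{tM} = P · e^{tJ} · P⁻¹, and e^{tJ} can be computed block-by-block.

M has Jordan form
J =
  [3, 1]
  [0, 3]
(up to reordering of blocks).

Per-block formulas:
  For a 2×2 Jordan block J_2(3): exp(t · J_2(3)) = e^(3t)·(I + t·N), where N is the 2×2 nilpotent shift.

After assembling e^{tJ} and conjugating by P, we get:

e^{tM} =
  [exp(3*t), -t*exp(3*t)]
  [0, exp(3*t)]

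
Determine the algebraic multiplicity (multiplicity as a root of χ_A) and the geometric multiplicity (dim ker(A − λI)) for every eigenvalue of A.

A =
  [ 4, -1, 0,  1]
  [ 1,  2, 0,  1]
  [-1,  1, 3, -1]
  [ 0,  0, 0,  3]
λ = 3: alg = 4, geom = 3

Step 1 — factor the characteristic polynomial to read off the algebraic multiplicities:
  χ_A(x) = (x - 3)^4

Step 2 — compute geometric multiplicities via the rank-nullity identity g(λ) = n − rank(A − λI):
  rank(A − (3)·I) = 1, so dim ker(A − (3)·I) = n − 1 = 3

Summary:
  λ = 3: algebraic multiplicity = 4, geometric multiplicity = 3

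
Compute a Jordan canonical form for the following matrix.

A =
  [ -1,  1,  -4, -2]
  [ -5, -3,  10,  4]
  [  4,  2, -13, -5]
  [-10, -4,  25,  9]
J_2(-2) ⊕ J_2(-2)

The characteristic polynomial is
  det(x·I − A) = x^4 + 8*x^3 + 24*x^2 + 32*x + 16 = (x + 2)^4

Eigenvalues and multiplicities (the geometric multiplicity of λ is n − rank(A − λI), which equals the number of Jordan blocks for λ):
  λ = -2: algebraic multiplicity = 4, geometric multiplicity = 2

Determining the block sizes for each eigenvalue:
  λ = -2: with am = 4 and gm = 2, the partition is not yet determined (e.g. several partitions of 4 into 2 parts exist). Let N = A − (-2)·I. Computing rank(N^1) = 2, rank(N^2) = 0; the number of blocks of size ≥ j is rank(N^{j−1}) − rank(N^j), giving [2, 2]. So we have 2 block(s) of size 2 → block sizes [2, 2]

Assembling the blocks gives a Jordan form
J =
  [-2,  1,  0,  0]
  [ 0, -2,  0,  0]
  [ 0,  0, -2,  1]
  [ 0,  0,  0, -2]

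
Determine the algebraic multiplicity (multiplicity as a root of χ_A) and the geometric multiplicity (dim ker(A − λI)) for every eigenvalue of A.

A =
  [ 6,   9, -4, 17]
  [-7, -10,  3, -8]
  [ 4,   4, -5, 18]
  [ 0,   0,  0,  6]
λ = -3: alg = 3, geom = 1; λ = 6: alg = 1, geom = 1

Step 1 — factor the characteristic polynomial to read off the algebraic multiplicities:
  χ_A(x) = (x - 6)*(x + 3)^3

Step 2 — compute geometric multiplicities via the rank-nullity identity g(λ) = n − rank(A − λI):
  rank(A − (-3)·I) = 3, so dim ker(A − (-3)·I) = n − 3 = 1
  rank(A − (6)·I) = 3, so dim ker(A − (6)·I) = n − 3 = 1

Summary:
  λ = -3: algebraic multiplicity = 3, geometric multiplicity = 1
  λ = 6: algebraic multiplicity = 1, geometric multiplicity = 1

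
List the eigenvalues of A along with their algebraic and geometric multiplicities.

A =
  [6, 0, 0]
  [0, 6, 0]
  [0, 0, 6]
λ = 6: alg = 3, geom = 3

Step 1 — factor the characteristic polynomial to read off the algebraic multiplicities:
  χ_A(x) = (x - 6)^3

Step 2 — compute geometric multiplicities via the rank-nullity identity g(λ) = n − rank(A − λI):
  rank(A − (6)·I) = 0, so dim ker(A − (6)·I) = n − 0 = 3

Summary:
  λ = 6: algebraic multiplicity = 3, geometric multiplicity = 3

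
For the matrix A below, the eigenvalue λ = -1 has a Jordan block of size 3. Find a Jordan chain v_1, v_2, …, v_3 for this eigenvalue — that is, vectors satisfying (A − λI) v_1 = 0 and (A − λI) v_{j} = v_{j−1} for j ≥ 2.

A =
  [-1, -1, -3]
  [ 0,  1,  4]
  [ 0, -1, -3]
A Jordan chain for λ = -1 of length 3:
v_1 = (1, 0, 0)ᵀ
v_2 = (-1, 2, -1)ᵀ
v_3 = (0, 1, 0)ᵀ

Let N = A − (-1)·I. We want v_3 with N^3 v_3 = 0 but N^2 v_3 ≠ 0; then v_{j-1} := N · v_j for j = 3, …, 2.

Pick v_3 = (0, 1, 0)ᵀ.
Then v_2 = N · v_3 = (-1, 2, -1)ᵀ.
Then v_1 = N · v_2 = (1, 0, 0)ᵀ.

Sanity check: (A − (-1)·I) v_1 = (0, 0, 0)ᵀ = 0. ✓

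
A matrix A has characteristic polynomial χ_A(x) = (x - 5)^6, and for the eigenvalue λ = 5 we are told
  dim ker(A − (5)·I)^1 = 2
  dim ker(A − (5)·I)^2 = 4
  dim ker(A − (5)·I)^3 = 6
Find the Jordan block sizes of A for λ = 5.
Block sizes for λ = 5: [3, 3]

From the dimensions of kernels of powers, the number of Jordan blocks of size at least j is d_j − d_{j−1} where d_j = dim ker(N^j) (with d_0 = 0). Computing the differences gives [2, 2, 2].
The number of blocks of size exactly k is (#blocks of size ≥ k) − (#blocks of size ≥ k + 1), so the partition is: 2 block(s) of size 3.
In nonincreasing order the block sizes are [3, 3].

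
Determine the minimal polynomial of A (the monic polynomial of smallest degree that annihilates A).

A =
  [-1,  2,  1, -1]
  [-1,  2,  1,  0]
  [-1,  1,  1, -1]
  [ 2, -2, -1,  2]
x^3 - 3*x^2 + 3*x - 1

The characteristic polynomial is χ_A(x) = (x - 1)^4, so the eigenvalues are known. The minimal polynomial is
  m_A(x) = Π_λ (x − λ)^{k_λ}
where k_λ is the size of the *largest* Jordan block for λ (equivalently, the smallest k with (A − λI)^k v = 0 for every generalised eigenvector v of λ).

  λ = 1: largest Jordan block has size 3, contributing (x − 1)^3

So m_A(x) = (x - 1)^3 = x^3 - 3*x^2 + 3*x - 1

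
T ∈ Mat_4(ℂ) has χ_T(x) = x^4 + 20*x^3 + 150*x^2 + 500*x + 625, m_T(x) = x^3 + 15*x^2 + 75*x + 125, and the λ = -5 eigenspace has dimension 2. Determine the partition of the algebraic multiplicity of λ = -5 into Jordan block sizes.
Block sizes for λ = -5: [3, 1]

Step 1 — from the characteristic polynomial, algebraic multiplicity of λ = -5 is 4. From dim ker(T − (-5)·I) = 2, there are exactly 2 Jordan blocks for λ = -5.
Step 2 — from the minimal polynomial, the factor (x + 5)^3 tells us the largest block for λ = -5 has size 3.
Step 3 — with total size 4, 2 blocks, and largest block 3, the block sizes (in nonincreasing order) are [3, 1].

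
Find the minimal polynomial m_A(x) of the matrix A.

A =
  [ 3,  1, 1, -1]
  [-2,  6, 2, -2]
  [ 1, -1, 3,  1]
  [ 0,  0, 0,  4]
x^2 - 8*x + 16

The characteristic polynomial is χ_A(x) = (x - 4)^4, so the eigenvalues are known. The minimal polynomial is
  m_A(x) = Π_λ (x − λ)^{k_λ}
where k_λ is the size of the *largest* Jordan block for λ (equivalently, the smallest k with (A − λI)^k v = 0 for every generalised eigenvector v of λ).

  λ = 4: largest Jordan block has size 2, contributing (x − 4)^2

So m_A(x) = (x - 4)^2 = x^2 - 8*x + 16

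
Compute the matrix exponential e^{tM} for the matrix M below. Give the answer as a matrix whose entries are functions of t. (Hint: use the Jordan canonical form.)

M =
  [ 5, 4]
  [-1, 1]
e^{tM} =
  [2*t*exp(3*t) + exp(3*t), 4*t*exp(3*t)]
  [-t*exp(3*t), -2*t*exp(3*t) + exp(3*t)]

Strategy: write M = P · J · P⁻¹ where J is a Jordan canonical form, so e^{tM} = P · e^{tJ} · P⁻¹, and e^{tJ} can be computed block-by-block.

M has Jordan form
J =
  [3, 1]
  [0, 3]
(up to reordering of blocks).

Per-block formulas:
  For a 2×2 Jordan block J_2(3): exp(t · J_2(3)) = e^(3t)·(I + t·N), where N is the 2×2 nilpotent shift.

After assembling e^{tJ} and conjugating by P, we get:

e^{tM} =
  [2*t*exp(3*t) + exp(3*t), 4*t*exp(3*t)]
  [-t*exp(3*t), -2*t*exp(3*t) + exp(3*t)]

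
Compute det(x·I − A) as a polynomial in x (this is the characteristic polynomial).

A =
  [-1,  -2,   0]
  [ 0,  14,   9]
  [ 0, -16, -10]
x^3 - 3*x^2 + 4

Expanding det(x·I − A) (e.g. by cofactor expansion or by noting that A is similar to its Jordan form J, which has the same characteristic polynomial as A) gives
  χ_A(x) = x^3 - 3*x^2 + 4
which factors as (x - 2)^2*(x + 1). The eigenvalues (with algebraic multiplicities) are λ = -1 with multiplicity 1, λ = 2 with multiplicity 2.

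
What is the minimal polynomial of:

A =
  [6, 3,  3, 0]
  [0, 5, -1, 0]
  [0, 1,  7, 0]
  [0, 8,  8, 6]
x^2 - 12*x + 36

The characteristic polynomial is χ_A(x) = (x - 6)^4, so the eigenvalues are known. The minimal polynomial is
  m_A(x) = Π_λ (x − λ)^{k_λ}
where k_λ is the size of the *largest* Jordan block for λ (equivalently, the smallest k with (A − λI)^k v = 0 for every generalised eigenvector v of λ).

  λ = 6: largest Jordan block has size 2, contributing (x − 6)^2

So m_A(x) = (x - 6)^2 = x^2 - 12*x + 36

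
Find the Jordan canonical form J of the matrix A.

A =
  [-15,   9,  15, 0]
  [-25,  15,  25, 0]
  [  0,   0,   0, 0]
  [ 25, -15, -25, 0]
J_2(0) ⊕ J_1(0) ⊕ J_1(0)

The characteristic polynomial is
  det(x·I − A) = x^4

Eigenvalues and multiplicities (the geometric multiplicity of λ is n − rank(A − λI), which equals the number of Jordan blocks for λ):
  λ = 0: algebraic multiplicity = 4, geometric multiplicity = 3

Determining the block sizes for each eigenvalue:
  λ = 0: 3 blocks summing to 4 forces exactly one block of size 2 and the rest size 1 → block sizes [2, 1, 1]

Assembling the blocks gives a Jordan form
J =
  [0, 1, 0, 0]
  [0, 0, 0, 0]
  [0, 0, 0, 0]
  [0, 0, 0, 0]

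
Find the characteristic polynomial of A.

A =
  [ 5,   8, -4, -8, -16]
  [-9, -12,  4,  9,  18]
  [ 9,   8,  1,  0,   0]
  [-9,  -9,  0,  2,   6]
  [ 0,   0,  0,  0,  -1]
x^5 + 5*x^4 + 10*x^3 + 10*x^2 + 5*x + 1

Expanding det(x·I − A) (e.g. by cofactor expansion or by noting that A is similar to its Jordan form J, which has the same characteristic polynomial as A) gives
  χ_A(x) = x^5 + 5*x^4 + 10*x^3 + 10*x^2 + 5*x + 1
which factors as (x + 1)^5. The eigenvalues (with algebraic multiplicities) are λ = -1 with multiplicity 5.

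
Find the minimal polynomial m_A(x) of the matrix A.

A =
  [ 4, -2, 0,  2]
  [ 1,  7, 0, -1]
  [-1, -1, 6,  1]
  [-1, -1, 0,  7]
x^2 - 12*x + 36

The characteristic polynomial is χ_A(x) = (x - 6)^4, so the eigenvalues are known. The minimal polynomial is
  m_A(x) = Π_λ (x − λ)^{k_λ}
where k_λ is the size of the *largest* Jordan block for λ (equivalently, the smallest k with (A − λI)^k v = 0 for every generalised eigenvector v of λ).

  λ = 6: largest Jordan block has size 2, contributing (x − 6)^2

So m_A(x) = (x - 6)^2 = x^2 - 12*x + 36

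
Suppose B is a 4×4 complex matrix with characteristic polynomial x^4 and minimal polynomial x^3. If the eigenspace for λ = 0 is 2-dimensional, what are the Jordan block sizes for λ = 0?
Block sizes for λ = 0: [3, 1]

Step 1 — from the characteristic polynomial, algebraic multiplicity of λ = 0 is 4. From dim ker(B − (0)·I) = 2, there are exactly 2 Jordan blocks for λ = 0.
Step 2 — from the minimal polynomial, the factor (x − 0)^3 tells us the largest block for λ = 0 has size 3.
Step 3 — with total size 4, 2 blocks, and largest block 3, the block sizes (in nonincreasing order) are [3, 1].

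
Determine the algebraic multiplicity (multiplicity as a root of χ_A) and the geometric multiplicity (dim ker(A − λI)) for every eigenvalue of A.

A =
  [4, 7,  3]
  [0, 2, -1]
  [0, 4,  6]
λ = 4: alg = 3, geom = 1

Step 1 — factor the characteristic polynomial to read off the algebraic multiplicities:
  χ_A(x) = (x - 4)^3

Step 2 — compute geometric multiplicities via the rank-nullity identity g(λ) = n − rank(A − λI):
  rank(A − (4)·I) = 2, so dim ker(A − (4)·I) = n − 2 = 1

Summary:
  λ = 4: algebraic multiplicity = 3, geometric multiplicity = 1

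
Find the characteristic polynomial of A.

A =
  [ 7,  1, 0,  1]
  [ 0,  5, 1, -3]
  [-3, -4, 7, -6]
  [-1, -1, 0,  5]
x^4 - 24*x^3 + 216*x^2 - 864*x + 1296

Expanding det(x·I − A) (e.g. by cofactor expansion or by noting that A is similar to its Jordan form J, which has the same characteristic polynomial as A) gives
  χ_A(x) = x^4 - 24*x^3 + 216*x^2 - 864*x + 1296
which factors as (x - 6)^4. The eigenvalues (with algebraic multiplicities) are λ = 6 with multiplicity 4.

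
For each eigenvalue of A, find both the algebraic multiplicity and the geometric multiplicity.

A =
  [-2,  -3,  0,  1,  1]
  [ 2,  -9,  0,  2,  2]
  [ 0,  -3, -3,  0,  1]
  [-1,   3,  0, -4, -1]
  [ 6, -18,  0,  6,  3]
λ = -3: alg = 5, geom = 3

Step 1 — factor the characteristic polynomial to read off the algebraic multiplicities:
  χ_A(x) = (x + 3)^5

Step 2 — compute geometric multiplicities via the rank-nullity identity g(λ) = n − rank(A − λI):
  rank(A − (-3)·I) = 2, so dim ker(A − (-3)·I) = n − 2 = 3

Summary:
  λ = -3: algebraic multiplicity = 5, geometric multiplicity = 3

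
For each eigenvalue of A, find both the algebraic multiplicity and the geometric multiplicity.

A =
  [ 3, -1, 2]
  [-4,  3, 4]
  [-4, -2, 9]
λ = 5: alg = 3, geom = 2

Step 1 — factor the characteristic polynomial to read off the algebraic multiplicities:
  χ_A(x) = (x - 5)^3

Step 2 — compute geometric multiplicities via the rank-nullity identity g(λ) = n − rank(A − λI):
  rank(A − (5)·I) = 1, so dim ker(A − (5)·I) = n − 1 = 2

Summary:
  λ = 5: algebraic multiplicity = 3, geometric multiplicity = 2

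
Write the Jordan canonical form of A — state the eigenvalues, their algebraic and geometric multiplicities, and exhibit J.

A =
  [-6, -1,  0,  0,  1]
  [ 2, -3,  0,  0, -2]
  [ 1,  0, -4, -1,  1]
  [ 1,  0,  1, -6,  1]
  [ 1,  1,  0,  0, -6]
J_2(-5) ⊕ J_2(-5) ⊕ J_1(-5)

The characteristic polynomial is
  det(x·I − A) = x^5 + 25*x^4 + 250*x^3 + 1250*x^2 + 3125*x + 3125 = (x + 5)^5

Eigenvalues and multiplicities (the geometric multiplicity of λ is n − rank(A − λI), which equals the number of Jordan blocks for λ):
  λ = -5: algebraic multiplicity = 5, geometric multiplicity = 3

Determining the block sizes for each eigenvalue:
  λ = -5: with am = 5 and gm = 3, the partition is not yet determined (e.g. several partitions of 5 into 3 parts exist). Let N = A − (-5)·I. Computing rank(N^1) = 2, rank(N^2) = 0; the number of blocks of size ≥ j is rank(N^{j−1}) − rank(N^j), giving [3, 2]. So we have 2 block(s) of size 2, 1 block(s) of size 1 → block sizes [2, 2, 1]

Assembling the blocks gives a Jordan form
J =
  [-5,  1,  0,  0,  0]
  [ 0, -5,  0,  0,  0]
  [ 0,  0, -5,  1,  0]
  [ 0,  0,  0, -5,  0]
  [ 0,  0,  0,  0, -5]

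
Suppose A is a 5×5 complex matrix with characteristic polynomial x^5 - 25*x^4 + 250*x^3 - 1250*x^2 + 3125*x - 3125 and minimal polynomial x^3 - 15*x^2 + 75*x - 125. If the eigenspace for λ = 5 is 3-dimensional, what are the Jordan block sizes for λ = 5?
Block sizes for λ = 5: [3, 1, 1]

Step 1 — from the characteristic polynomial, algebraic multiplicity of λ = 5 is 5. From dim ker(A − (5)·I) = 3, there are exactly 3 Jordan blocks for λ = 5.
Step 2 — from the minimal polynomial, the factor (x − 5)^3 tells us the largest block for λ = 5 has size 3.
Step 3 — with total size 5, 3 blocks, and largest block 3, the block sizes (in nonincreasing order) are [3, 1, 1].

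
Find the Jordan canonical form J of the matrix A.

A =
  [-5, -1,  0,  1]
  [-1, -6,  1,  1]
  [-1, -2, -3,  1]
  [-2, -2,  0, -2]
J_3(-4) ⊕ J_1(-4)

The characteristic polynomial is
  det(x·I − A) = x^4 + 16*x^3 + 96*x^2 + 256*x + 256 = (x + 4)^4

Eigenvalues and multiplicities (the geometric multiplicity of λ is n − rank(A − λI), which equals the number of Jordan blocks for λ):
  λ = -4: algebraic multiplicity = 4, geometric multiplicity = 2

Determining the block sizes for each eigenvalue:
  λ = -4: with am = 4 and gm = 2, the partition is not yet determined (e.g. several partitions of 4 into 2 parts exist). Let N = A − (-4)·I. Computing rank(N^1) = 2, rank(N^2) = 1, rank(N^3) = 0; the number of blocks of size ≥ j is rank(N^{j−1}) − rank(N^j), giving [2, 1, 1]. So we have 1 block(s) of size 3, 1 block(s) of size 1 → block sizes [3, 1]

Assembling the blocks gives a Jordan form
J =
  [-4,  1,  0,  0]
  [ 0, -4,  1,  0]
  [ 0,  0, -4,  0]
  [ 0,  0,  0, -4]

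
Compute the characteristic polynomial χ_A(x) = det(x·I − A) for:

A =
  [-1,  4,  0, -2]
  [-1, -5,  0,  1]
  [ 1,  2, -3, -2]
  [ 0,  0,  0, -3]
x^4 + 12*x^3 + 54*x^2 + 108*x + 81

Expanding det(x·I − A) (e.g. by cofactor expansion or by noting that A is similar to its Jordan form J, which has the same characteristic polynomial as A) gives
  χ_A(x) = x^4 + 12*x^3 + 54*x^2 + 108*x + 81
which factors as (x + 3)^4. The eigenvalues (with algebraic multiplicities) are λ = -3 with multiplicity 4.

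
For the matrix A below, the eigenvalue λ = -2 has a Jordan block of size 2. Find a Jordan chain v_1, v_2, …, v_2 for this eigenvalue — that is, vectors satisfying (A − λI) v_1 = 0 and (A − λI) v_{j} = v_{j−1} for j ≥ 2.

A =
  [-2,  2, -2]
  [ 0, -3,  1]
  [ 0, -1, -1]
A Jordan chain for λ = -2 of length 2:
v_1 = (2, -1, -1)ᵀ
v_2 = (0, 1, 0)ᵀ

Let N = A − (-2)·I. We want v_2 with N^2 v_2 = 0 but N^1 v_2 ≠ 0; then v_{j-1} := N · v_j for j = 2, …, 2.

Pick v_2 = (0, 1, 0)ᵀ.
Then v_1 = N · v_2 = (2, -1, -1)ᵀ.

Sanity check: (A − (-2)·I) v_1 = (0, 0, 0)ᵀ = 0. ✓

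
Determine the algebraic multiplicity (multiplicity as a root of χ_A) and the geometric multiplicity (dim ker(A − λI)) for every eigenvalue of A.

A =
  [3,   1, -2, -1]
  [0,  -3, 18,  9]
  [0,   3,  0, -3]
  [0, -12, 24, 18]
λ = 3: alg = 2, geom = 1; λ = 6: alg = 2, geom = 2

Step 1 — factor the characteristic polynomial to read off the algebraic multiplicities:
  χ_A(x) = (x - 6)^2*(x - 3)^2

Step 2 — compute geometric multiplicities via the rank-nullity identity g(λ) = n − rank(A − λI):
  rank(A − (3)·I) = 3, so dim ker(A − (3)·I) = n − 3 = 1
  rank(A − (6)·I) = 2, so dim ker(A − (6)·I) = n − 2 = 2

Summary:
  λ = 3: algebraic multiplicity = 2, geometric multiplicity = 1
  λ = 6: algebraic multiplicity = 2, geometric multiplicity = 2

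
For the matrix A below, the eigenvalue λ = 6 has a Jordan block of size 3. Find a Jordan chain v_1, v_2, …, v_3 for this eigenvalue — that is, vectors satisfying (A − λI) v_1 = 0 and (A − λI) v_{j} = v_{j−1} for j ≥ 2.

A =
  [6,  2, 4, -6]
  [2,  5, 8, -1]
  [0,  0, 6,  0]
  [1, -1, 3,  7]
A Jordan chain for λ = 6 of length 3:
v_1 = (-2, -3, 0, -1)ᵀ
v_2 = (0, 2, 0, 1)ᵀ
v_3 = (1, 0, 0, 0)ᵀ

Let N = A − (6)·I. We want v_3 with N^3 v_3 = 0 but N^2 v_3 ≠ 0; then v_{j-1} := N · v_j for j = 3, …, 2.

Pick v_3 = (1, 0, 0, 0)ᵀ.
Then v_2 = N · v_3 = (0, 2, 0, 1)ᵀ.
Then v_1 = N · v_2 = (-2, -3, 0, -1)ᵀ.

Sanity check: (A − (6)·I) v_1 = (0, 0, 0, 0)ᵀ = 0. ✓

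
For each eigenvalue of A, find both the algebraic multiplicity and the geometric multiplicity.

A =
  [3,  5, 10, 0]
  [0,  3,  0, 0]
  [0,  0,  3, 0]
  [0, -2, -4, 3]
λ = 3: alg = 4, geom = 3

Step 1 — factor the characteristic polynomial to read off the algebraic multiplicities:
  χ_A(x) = (x - 3)^4

Step 2 — compute geometric multiplicities via the rank-nullity identity g(λ) = n − rank(A − λI):
  rank(A − (3)·I) = 1, so dim ker(A − (3)·I) = n − 1 = 3

Summary:
  λ = 3: algebraic multiplicity = 4, geometric multiplicity = 3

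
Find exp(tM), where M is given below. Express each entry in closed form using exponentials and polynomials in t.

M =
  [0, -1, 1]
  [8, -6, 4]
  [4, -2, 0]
e^{tM} =
  [2*t*exp(-2*t) + exp(-2*t), -t*exp(-2*t), t*exp(-2*t)]
  [8*t*exp(-2*t), -4*t*exp(-2*t) + exp(-2*t), 4*t*exp(-2*t)]
  [4*t*exp(-2*t), -2*t*exp(-2*t), 2*t*exp(-2*t) + exp(-2*t)]

Strategy: write M = P · J · P⁻¹ where J is a Jordan canonical form, so e^{tM} = P · e^{tJ} · P⁻¹, and e^{tJ} can be computed block-by-block.

M has Jordan form
J =
  [-2,  1,  0]
  [ 0, -2,  0]
  [ 0,  0, -2]
(up to reordering of blocks).

Per-block formulas:
  For a 2×2 Jordan block J_2(-2): exp(t · J_2(-2)) = e^(-2t)·(I + t·N), where N is the 2×2 nilpotent shift.
  For a 1×1 block at λ = -2: exp(t · [-2]) = [e^(-2t)].

After assembling e^{tJ} and conjugating by P, we get:

e^{tM} =
  [2*t*exp(-2*t) + exp(-2*t), -t*exp(-2*t), t*exp(-2*t)]
  [8*t*exp(-2*t), -4*t*exp(-2*t) + exp(-2*t), 4*t*exp(-2*t)]
  [4*t*exp(-2*t), -2*t*exp(-2*t), 2*t*exp(-2*t) + exp(-2*t)]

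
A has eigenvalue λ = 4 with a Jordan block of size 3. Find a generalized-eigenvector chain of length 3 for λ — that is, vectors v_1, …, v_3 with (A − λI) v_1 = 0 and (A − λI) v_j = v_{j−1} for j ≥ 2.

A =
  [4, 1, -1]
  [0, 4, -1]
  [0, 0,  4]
A Jordan chain for λ = 4 of length 3:
v_1 = (-1, 0, 0)ᵀ
v_2 = (-1, -1, 0)ᵀ
v_3 = (0, 0, 1)ᵀ

Let N = A − (4)·I. We want v_3 with N^3 v_3 = 0 but N^2 v_3 ≠ 0; then v_{j-1} := N · v_j for j = 3, …, 2.

Pick v_3 = (0, 0, 1)ᵀ.
Then v_2 = N · v_3 = (-1, -1, 0)ᵀ.
Then v_1 = N · v_2 = (-1, 0, 0)ᵀ.

Sanity check: (A − (4)·I) v_1 = (0, 0, 0)ᵀ = 0. ✓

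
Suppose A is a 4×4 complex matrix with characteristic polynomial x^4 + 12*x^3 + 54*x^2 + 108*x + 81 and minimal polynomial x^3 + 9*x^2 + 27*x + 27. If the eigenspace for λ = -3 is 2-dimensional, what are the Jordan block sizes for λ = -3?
Block sizes for λ = -3: [3, 1]

Step 1 — from the characteristic polynomial, algebraic multiplicity of λ = -3 is 4. From dim ker(A − (-3)·I) = 2, there are exactly 2 Jordan blocks for λ = -3.
Step 2 — from the minimal polynomial, the factor (x + 3)^3 tells us the largest block for λ = -3 has size 3.
Step 3 — with total size 4, 2 blocks, and largest block 3, the block sizes (in nonincreasing order) are [3, 1].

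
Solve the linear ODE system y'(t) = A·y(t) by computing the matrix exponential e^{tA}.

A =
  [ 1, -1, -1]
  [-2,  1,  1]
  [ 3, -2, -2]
e^{tA} =
  [t + 1, -t, -t]
  [-t^2/2 - 2*t, t^2/2 + t + 1, t^2/2 + t]
  [t^2/2 + 3*t, -t^2/2 - 2*t, -t^2/2 - 2*t + 1]

Strategy: write A = P · J · P⁻¹ where J is a Jordan canonical form, so e^{tA} = P · e^{tJ} · P⁻¹, and e^{tJ} can be computed block-by-block.

A has Jordan form
J =
  [0, 1, 0]
  [0, 0, 1]
  [0, 0, 0]
(up to reordering of blocks).

Per-block formulas:
  For a 3×3 Jordan block J_3(0): exp(t · J_3(0)) = e^(0t)·(I + t·N + (t^2/2)·N^2), where N is the 3×3 nilpotent shift.

After assembling e^{tJ} and conjugating by P, we get:

e^{tA} =
  [t + 1, -t, -t]
  [-t^2/2 - 2*t, t^2/2 + t + 1, t^2/2 + t]
  [t^2/2 + 3*t, -t^2/2 - 2*t, -t^2/2 - 2*t + 1]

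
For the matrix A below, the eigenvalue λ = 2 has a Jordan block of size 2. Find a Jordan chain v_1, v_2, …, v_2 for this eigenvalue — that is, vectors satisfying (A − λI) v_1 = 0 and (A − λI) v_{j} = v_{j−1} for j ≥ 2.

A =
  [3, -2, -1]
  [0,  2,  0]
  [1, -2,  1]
A Jordan chain for λ = 2 of length 2:
v_1 = (1, 0, 1)ᵀ
v_2 = (1, 0, 0)ᵀ

Let N = A − (2)·I. We want v_2 with N^2 v_2 = 0 but N^1 v_2 ≠ 0; then v_{j-1} := N · v_j for j = 2, …, 2.

Pick v_2 = (1, 0, 0)ᵀ.
Then v_1 = N · v_2 = (1, 0, 1)ᵀ.

Sanity check: (A − (2)·I) v_1 = (0, 0, 0)ᵀ = 0. ✓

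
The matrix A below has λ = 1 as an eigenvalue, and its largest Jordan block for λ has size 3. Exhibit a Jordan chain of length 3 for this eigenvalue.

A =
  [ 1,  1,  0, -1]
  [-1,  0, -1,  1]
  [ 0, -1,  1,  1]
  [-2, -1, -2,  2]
A Jordan chain for λ = 1 of length 3:
v_1 = (1, -1, -1, -1)ᵀ
v_2 = (0, -1, 0, -2)ᵀ
v_3 = (1, 0, 0, 0)ᵀ

Let N = A − (1)·I. We want v_3 with N^3 v_3 = 0 but N^2 v_3 ≠ 0; then v_{j-1} := N · v_j for j = 3, …, 2.

Pick v_3 = (1, 0, 0, 0)ᵀ.
Then v_2 = N · v_3 = (0, -1, 0, -2)ᵀ.
Then v_1 = N · v_2 = (1, -1, -1, -1)ᵀ.

Sanity check: (A − (1)·I) v_1 = (0, 0, 0, 0)ᵀ = 0. ✓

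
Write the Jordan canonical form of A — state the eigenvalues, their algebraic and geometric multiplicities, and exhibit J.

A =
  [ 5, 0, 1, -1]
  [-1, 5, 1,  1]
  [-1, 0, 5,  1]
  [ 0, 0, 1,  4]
J_1(4) ⊕ J_3(5)

The characteristic polynomial is
  det(x·I − A) = x^4 - 19*x^3 + 135*x^2 - 425*x + 500 = (x - 5)^3*(x - 4)

Eigenvalues and multiplicities (the geometric multiplicity of λ is n − rank(A − λI), which equals the number of Jordan blocks for λ):
  λ = 4: algebraic multiplicity = 1, geometric multiplicity = 1
  λ = 5: algebraic multiplicity = 3, geometric multiplicity = 1

Determining the block sizes for each eigenvalue:
  λ = 4: one block (gm = 1), so the single block has size am = 1 → block sizes [1]
  λ = 5: one block (gm = 1), so the single block has size am = 3 → block sizes [3]

Assembling the blocks gives a Jordan form
J =
  [4, 0, 0, 0]
  [0, 5, 1, 0]
  [0, 0, 5, 1]
  [0, 0, 0, 5]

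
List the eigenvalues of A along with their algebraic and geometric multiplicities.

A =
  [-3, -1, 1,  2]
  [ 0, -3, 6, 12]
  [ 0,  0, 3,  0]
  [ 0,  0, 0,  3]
λ = -3: alg = 2, geom = 1; λ = 3: alg = 2, geom = 2

Step 1 — factor the characteristic polynomial to read off the algebraic multiplicities:
  χ_A(x) = (x - 3)^2*(x + 3)^2

Step 2 — compute geometric multiplicities via the rank-nullity identity g(λ) = n − rank(A − λI):
  rank(A − (-3)·I) = 3, so dim ker(A − (-3)·I) = n − 3 = 1
  rank(A − (3)·I) = 2, so dim ker(A − (3)·I) = n − 2 = 2

Summary:
  λ = -3: algebraic multiplicity = 2, geometric multiplicity = 1
  λ = 3: algebraic multiplicity = 2, geometric multiplicity = 2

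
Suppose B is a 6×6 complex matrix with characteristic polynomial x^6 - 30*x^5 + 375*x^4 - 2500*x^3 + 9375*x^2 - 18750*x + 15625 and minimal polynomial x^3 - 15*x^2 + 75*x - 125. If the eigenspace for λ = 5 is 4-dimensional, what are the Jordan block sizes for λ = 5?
Block sizes for λ = 5: [3, 1, 1, 1]

Step 1 — from the characteristic polynomial, algebraic multiplicity of λ = 5 is 6. From dim ker(B − (5)·I) = 4, there are exactly 4 Jordan blocks for λ = 5.
Step 2 — from the minimal polynomial, the factor (x − 5)^3 tells us the largest block for λ = 5 has size 3.
Step 3 — with total size 6, 4 blocks, and largest block 3, the block sizes (in nonincreasing order) are [3, 1, 1, 1].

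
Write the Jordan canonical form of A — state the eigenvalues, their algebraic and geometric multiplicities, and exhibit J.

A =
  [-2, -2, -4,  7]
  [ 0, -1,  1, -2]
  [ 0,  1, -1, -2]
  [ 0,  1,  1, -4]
J_3(-2) ⊕ J_1(-2)

The characteristic polynomial is
  det(x·I − A) = x^4 + 8*x^3 + 24*x^2 + 32*x + 16 = (x + 2)^4

Eigenvalues and multiplicities (the geometric multiplicity of λ is n − rank(A − λI), which equals the number of Jordan blocks for λ):
  λ = -2: algebraic multiplicity = 4, geometric multiplicity = 2

Determining the block sizes for each eigenvalue:
  λ = -2: with am = 4 and gm = 2, the partition is not yet determined (e.g. several partitions of 4 into 2 parts exist). Let N = A − (-2)·I. Computing rank(N^1) = 2, rank(N^2) = 1, rank(N^3) = 0; the number of blocks of size ≥ j is rank(N^{j−1}) − rank(N^j), giving [2, 1, 1]. So we have 1 block(s) of size 3, 1 block(s) of size 1 → block sizes [3, 1]

Assembling the blocks gives a Jordan form
J =
  [-2,  1,  0,  0]
  [ 0, -2,  1,  0]
  [ 0,  0, -2,  0]
  [ 0,  0,  0, -2]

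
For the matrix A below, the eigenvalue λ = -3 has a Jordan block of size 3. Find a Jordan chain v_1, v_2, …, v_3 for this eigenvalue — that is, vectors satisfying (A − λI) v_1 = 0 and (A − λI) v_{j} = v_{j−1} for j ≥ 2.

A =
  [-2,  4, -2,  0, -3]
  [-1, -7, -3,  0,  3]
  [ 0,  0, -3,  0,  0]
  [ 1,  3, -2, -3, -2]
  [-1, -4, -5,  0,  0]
A Jordan chain for λ = -3 of length 3:
v_1 = (1, -1, 0, -1, -1)ᵀ
v_2 = (-2, -3, 0, -2, -5)ᵀ
v_3 = (0, 0, 1, 0, 0)ᵀ

Let N = A − (-3)·I. We want v_3 with N^3 v_3 = 0 but N^2 v_3 ≠ 0; then v_{j-1} := N · v_j for j = 3, …, 2.

Pick v_3 = (0, 0, 1, 0, 0)ᵀ.
Then v_2 = N · v_3 = (-2, -3, 0, -2, -5)ᵀ.
Then v_1 = N · v_2 = (1, -1, 0, -1, -1)ᵀ.

Sanity check: (A − (-3)·I) v_1 = (0, 0, 0, 0, 0)ᵀ = 0. ✓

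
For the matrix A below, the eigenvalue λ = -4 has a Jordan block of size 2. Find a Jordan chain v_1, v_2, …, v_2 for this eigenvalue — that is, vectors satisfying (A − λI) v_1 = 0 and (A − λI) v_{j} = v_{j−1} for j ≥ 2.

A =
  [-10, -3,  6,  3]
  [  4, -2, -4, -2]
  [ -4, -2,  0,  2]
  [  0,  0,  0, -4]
A Jordan chain for λ = -4 of length 2:
v_1 = (-6, 4, -4, 0)ᵀ
v_2 = (1, 0, 0, 0)ᵀ

Let N = A − (-4)·I. We want v_2 with N^2 v_2 = 0 but N^1 v_2 ≠ 0; then v_{j-1} := N · v_j for j = 2, …, 2.

Pick v_2 = (1, 0, 0, 0)ᵀ.
Then v_1 = N · v_2 = (-6, 4, -4, 0)ᵀ.

Sanity check: (A − (-4)·I) v_1 = (0, 0, 0, 0)ᵀ = 0. ✓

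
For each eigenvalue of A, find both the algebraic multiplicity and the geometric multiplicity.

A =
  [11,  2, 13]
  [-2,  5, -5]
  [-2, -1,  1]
λ = 5: alg = 1, geom = 1; λ = 6: alg = 2, geom = 1

Step 1 — factor the characteristic polynomial to read off the algebraic multiplicities:
  χ_A(x) = (x - 6)^2*(x - 5)

Step 2 — compute geometric multiplicities via the rank-nullity identity g(λ) = n − rank(A − λI):
  rank(A − (5)·I) = 2, so dim ker(A − (5)·I) = n − 2 = 1
  rank(A − (6)·I) = 2, so dim ker(A − (6)·I) = n − 2 = 1

Summary:
  λ = 5: algebraic multiplicity = 1, geometric multiplicity = 1
  λ = 6: algebraic multiplicity = 2, geometric multiplicity = 1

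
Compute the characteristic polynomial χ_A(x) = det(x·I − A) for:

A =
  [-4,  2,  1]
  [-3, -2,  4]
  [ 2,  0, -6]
x^3 + 12*x^2 + 48*x + 64

Expanding det(x·I − A) (e.g. by cofactor expansion or by noting that A is similar to its Jordan form J, which has the same characteristic polynomial as A) gives
  χ_A(x) = x^3 + 12*x^2 + 48*x + 64
which factors as (x + 4)^3. The eigenvalues (with algebraic multiplicities) are λ = -4 with multiplicity 3.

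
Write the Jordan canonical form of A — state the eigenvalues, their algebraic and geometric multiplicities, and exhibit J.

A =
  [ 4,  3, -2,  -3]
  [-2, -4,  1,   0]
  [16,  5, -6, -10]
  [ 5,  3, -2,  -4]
J_3(-3) ⊕ J_1(-1)

The characteristic polynomial is
  det(x·I − A) = x^4 + 10*x^3 + 36*x^2 + 54*x + 27 = (x + 1)*(x + 3)^3

Eigenvalues and multiplicities (the geometric multiplicity of λ is n − rank(A − λI), which equals the number of Jordan blocks for λ):
  λ = -3: algebraic multiplicity = 3, geometric multiplicity = 1
  λ = -1: algebraic multiplicity = 1, geometric multiplicity = 1

Determining the block sizes for each eigenvalue:
  λ = -3: one block (gm = 1), so the single block has size am = 3 → block sizes [3]
  λ = -1: one block (gm = 1), so the single block has size am = 1 → block sizes [1]

Assembling the blocks gives a Jordan form
J =
  [-3,  1,  0,  0]
  [ 0, -3,  1,  0]
  [ 0,  0, -3,  0]
  [ 0,  0,  0, -1]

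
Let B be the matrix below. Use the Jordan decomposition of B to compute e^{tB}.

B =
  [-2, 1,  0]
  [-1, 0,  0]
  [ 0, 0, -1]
e^{tB} =
  [-t*exp(-t) + exp(-t), t*exp(-t), 0]
  [-t*exp(-t), t*exp(-t) + exp(-t), 0]
  [0, 0, exp(-t)]

Strategy: write B = P · J · P⁻¹ where J is a Jordan canonical form, so e^{tB} = P · e^{tJ} · P⁻¹, and e^{tJ} can be computed block-by-block.

B has Jordan form
J =
  [-1,  1,  0]
  [ 0, -1,  0]
  [ 0,  0, -1]
(up to reordering of blocks).

Per-block formulas:
  For a 2×2 Jordan block J_2(-1): exp(t · J_2(-1)) = e^(-1t)·(I + t·N), where N is the 2×2 nilpotent shift.
  For a 1×1 block at λ = -1: exp(t · [-1]) = [e^(-1t)].

After assembling e^{tJ} and conjugating by P, we get:

e^{tB} =
  [-t*exp(-t) + exp(-t), t*exp(-t), 0]
  [-t*exp(-t), t*exp(-t) + exp(-t), 0]
  [0, 0, exp(-t)]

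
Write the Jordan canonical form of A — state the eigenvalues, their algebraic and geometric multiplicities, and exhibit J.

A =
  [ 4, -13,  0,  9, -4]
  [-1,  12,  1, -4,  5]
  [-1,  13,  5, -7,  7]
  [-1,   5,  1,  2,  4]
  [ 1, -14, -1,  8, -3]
J_3(4) ⊕ J_2(4)

The characteristic polynomial is
  det(x·I − A) = x^5 - 20*x^4 + 160*x^3 - 640*x^2 + 1280*x - 1024 = (x - 4)^5

Eigenvalues and multiplicities (the geometric multiplicity of λ is n − rank(A − λI), which equals the number of Jordan blocks for λ):
  λ = 4: algebraic multiplicity = 5, geometric multiplicity = 2

Determining the block sizes for each eigenvalue:
  λ = 4: with am = 5 and gm = 2, the partition is not yet determined (e.g. several partitions of 5 into 2 parts exist). Let N = A − (4)·I. Computing rank(N^1) = 3, rank(N^2) = 1, rank(N^3) = 0; the number of blocks of size ≥ j is rank(N^{j−1}) − rank(N^j), giving [2, 2, 1]. So we have 1 block(s) of size 3, 1 block(s) of size 2 → block sizes [3, 2]

Assembling the blocks gives a Jordan form
J =
  [4, 1, 0, 0, 0]
  [0, 4, 1, 0, 0]
  [0, 0, 4, 0, 0]
  [0, 0, 0, 4, 1]
  [0, 0, 0, 0, 4]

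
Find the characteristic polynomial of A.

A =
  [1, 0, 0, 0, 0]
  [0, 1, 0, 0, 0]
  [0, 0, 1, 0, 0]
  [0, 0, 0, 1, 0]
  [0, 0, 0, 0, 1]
x^5 - 5*x^4 + 10*x^3 - 10*x^2 + 5*x - 1

Expanding det(x·I − A) (e.g. by cofactor expansion or by noting that A is similar to its Jordan form J, which has the same characteristic polynomial as A) gives
  χ_A(x) = x^5 - 5*x^4 + 10*x^3 - 10*x^2 + 5*x - 1
which factors as (x - 1)^5. The eigenvalues (with algebraic multiplicities) are λ = 1 with multiplicity 5.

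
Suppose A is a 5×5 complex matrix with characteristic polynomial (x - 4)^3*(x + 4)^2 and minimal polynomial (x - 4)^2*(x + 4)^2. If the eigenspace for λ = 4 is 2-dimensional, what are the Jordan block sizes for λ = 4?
Block sizes for λ = 4: [2, 1]

Step 1 — from the characteristic polynomial, algebraic multiplicity of λ = 4 is 3. From dim ker(A − (4)·I) = 2, there are exactly 2 Jordan blocks for λ = 4.
Step 2 — from the minimal polynomial, the factor (x − 4)^2 tells us the largest block for λ = 4 has size 2.
Step 3 — with total size 3, 2 blocks, and largest block 2, the block sizes (in nonincreasing order) are [2, 1].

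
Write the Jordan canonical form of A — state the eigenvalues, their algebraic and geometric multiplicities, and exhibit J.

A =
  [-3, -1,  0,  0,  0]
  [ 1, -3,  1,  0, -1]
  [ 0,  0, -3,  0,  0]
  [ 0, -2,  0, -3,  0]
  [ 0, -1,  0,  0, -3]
J_3(-3) ⊕ J_1(-3) ⊕ J_1(-3)

The characteristic polynomial is
  det(x·I − A) = x^5 + 15*x^4 + 90*x^3 + 270*x^2 + 405*x + 243 = (x + 3)^5

Eigenvalues and multiplicities (the geometric multiplicity of λ is n − rank(A − λI), which equals the number of Jordan blocks for λ):
  λ = -3: algebraic multiplicity = 5, geometric multiplicity = 3

Determining the block sizes for each eigenvalue:
  λ = -3: with am = 5 and gm = 3, the partition is not yet determined (e.g. several partitions of 5 into 3 parts exist). Let N = A − (-3)·I. Computing rank(N^1) = 2, rank(N^2) = 1, rank(N^3) = 0; the number of blocks of size ≥ j is rank(N^{j−1}) − rank(N^j), giving [3, 1, 1]. So we have 1 block(s) of size 3, 2 block(s) of size 1 → block sizes [3, 1, 1]

Assembling the blocks gives a Jordan form
J =
  [-3,  1,  0,  0,  0]
  [ 0, -3,  1,  0,  0]
  [ 0,  0, -3,  0,  0]
  [ 0,  0,  0, -3,  0]
  [ 0,  0,  0,  0, -3]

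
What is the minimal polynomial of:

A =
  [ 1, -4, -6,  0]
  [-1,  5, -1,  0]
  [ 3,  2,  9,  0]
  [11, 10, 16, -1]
x^4 - 14*x^3 + 60*x^2 - 50*x - 125

The characteristic polynomial is χ_A(x) = (x - 5)^3*(x + 1), so the eigenvalues are known. The minimal polynomial is
  m_A(x) = Π_λ (x − λ)^{k_λ}
where k_λ is the size of the *largest* Jordan block for λ (equivalently, the smallest k with (A − λI)^k v = 0 for every generalised eigenvector v of λ).

  λ = -1: largest Jordan block has size 1, contributing (x + 1)
  λ = 5: largest Jordan block has size 3, contributing (x − 5)^3

So m_A(x) = (x - 5)^3*(x + 1) = x^4 - 14*x^3 + 60*x^2 - 50*x - 125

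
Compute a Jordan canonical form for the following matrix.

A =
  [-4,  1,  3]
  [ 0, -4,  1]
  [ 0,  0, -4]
J_3(-4)

The characteristic polynomial is
  det(x·I − A) = x^3 + 12*x^2 + 48*x + 64 = (x + 4)^3

Eigenvalues and multiplicities (the geometric multiplicity of λ is n − rank(A − λI), which equals the number of Jordan blocks for λ):
  λ = -4: algebraic multiplicity = 3, geometric multiplicity = 1

Determining the block sizes for each eigenvalue:
  λ = -4: one block (gm = 1), so the single block has size am = 3 → block sizes [3]

Assembling the blocks gives a Jordan form
J =
  [-4,  1,  0]
  [ 0, -4,  1]
  [ 0,  0, -4]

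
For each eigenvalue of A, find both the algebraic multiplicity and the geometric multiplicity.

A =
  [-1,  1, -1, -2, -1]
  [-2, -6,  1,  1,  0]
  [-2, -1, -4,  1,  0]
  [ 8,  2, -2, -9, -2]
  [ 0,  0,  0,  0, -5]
λ = -5: alg = 5, geom = 3

Step 1 — factor the characteristic polynomial to read off the algebraic multiplicities:
  χ_A(x) = (x + 5)^5

Step 2 — compute geometric multiplicities via the rank-nullity identity g(λ) = n − rank(A − λI):
  rank(A − (-5)·I) = 2, so dim ker(A − (-5)·I) = n − 2 = 3

Summary:
  λ = -5: algebraic multiplicity = 5, geometric multiplicity = 3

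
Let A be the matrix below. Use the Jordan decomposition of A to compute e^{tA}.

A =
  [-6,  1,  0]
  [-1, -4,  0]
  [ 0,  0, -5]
e^{tA} =
  [-t*exp(-5*t) + exp(-5*t), t*exp(-5*t), 0]
  [-t*exp(-5*t), t*exp(-5*t) + exp(-5*t), 0]
  [0, 0, exp(-5*t)]

Strategy: write A = P · J · P⁻¹ where J is a Jordan canonical form, so e^{tA} = P · e^{tJ} · P⁻¹, and e^{tJ} can be computed block-by-block.

A has Jordan form
J =
  [-5,  1,  0]
  [ 0, -5,  0]
  [ 0,  0, -5]
(up to reordering of blocks).

Per-block formulas:
  For a 1×1 block at λ = -5: exp(t · [-5]) = [e^(-5t)].
  For a 2×2 Jordan block J_2(-5): exp(t · J_2(-5)) = e^(-5t)·(I + t·N), where N is the 2×2 nilpotent shift.

After assembling e^{tJ} and conjugating by P, we get:

e^{tA} =
  [-t*exp(-5*t) + exp(-5*t), t*exp(-5*t), 0]
  [-t*exp(-5*t), t*exp(-5*t) + exp(-5*t), 0]
  [0, 0, exp(-5*t)]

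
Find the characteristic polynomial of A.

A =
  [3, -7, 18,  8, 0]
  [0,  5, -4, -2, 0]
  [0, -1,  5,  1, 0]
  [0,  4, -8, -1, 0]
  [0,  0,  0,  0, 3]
x^5 - 15*x^4 + 90*x^3 - 270*x^2 + 405*x - 243

Expanding det(x·I − A) (e.g. by cofactor expansion or by noting that A is similar to its Jordan form J, which has the same characteristic polynomial as A) gives
  χ_A(x) = x^5 - 15*x^4 + 90*x^3 - 270*x^2 + 405*x - 243
which factors as (x - 3)^5. The eigenvalues (with algebraic multiplicities) are λ = 3 with multiplicity 5.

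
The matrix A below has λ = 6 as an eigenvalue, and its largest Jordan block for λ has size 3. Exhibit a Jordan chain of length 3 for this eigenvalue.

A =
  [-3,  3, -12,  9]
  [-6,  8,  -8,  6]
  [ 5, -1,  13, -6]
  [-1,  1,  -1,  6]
A Jordan chain for λ = 6 of length 3:
v_1 = (-6, -4, 2, -2)ᵀ
v_2 = (-9, -6, 5, -1)ᵀ
v_3 = (1, 0, 0, 0)ᵀ

Let N = A − (6)·I. We want v_3 with N^3 v_3 = 0 but N^2 v_3 ≠ 0; then v_{j-1} := N · v_j for j = 3, …, 2.

Pick v_3 = (1, 0, 0, 0)ᵀ.
Then v_2 = N · v_3 = (-9, -6, 5, -1)ᵀ.
Then v_1 = N · v_2 = (-6, -4, 2, -2)ᵀ.

Sanity check: (A − (6)·I) v_1 = (0, 0, 0, 0)ᵀ = 0. ✓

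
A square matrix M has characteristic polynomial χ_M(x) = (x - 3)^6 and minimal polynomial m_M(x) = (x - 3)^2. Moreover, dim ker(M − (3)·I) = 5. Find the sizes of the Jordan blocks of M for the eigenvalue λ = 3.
Block sizes for λ = 3: [2, 1, 1, 1, 1]

Step 1 — from the characteristic polynomial, algebraic multiplicity of λ = 3 is 6. From dim ker(M − (3)·I) = 5, there are exactly 5 Jordan blocks for λ = 3.
Step 2 — from the minimal polynomial, the factor (x − 3)^2 tells us the largest block for λ = 3 has size 2.
Step 3 — with total size 6, 5 blocks, and largest block 2, the block sizes (in nonincreasing order) are [2, 1, 1, 1, 1].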